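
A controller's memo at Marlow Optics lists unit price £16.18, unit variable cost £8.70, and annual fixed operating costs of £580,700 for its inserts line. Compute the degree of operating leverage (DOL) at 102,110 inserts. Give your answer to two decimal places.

Contribution at this volume is 102,110 × £7.48 = £763,782.80.
Operating income = contribution − fixed costs = £763,782.80 − £580,700 = £183,082.80.
DOL = contribution ÷ EBIT = £763,782.80 ÷ £183,082.80 = 4.1718.

4.17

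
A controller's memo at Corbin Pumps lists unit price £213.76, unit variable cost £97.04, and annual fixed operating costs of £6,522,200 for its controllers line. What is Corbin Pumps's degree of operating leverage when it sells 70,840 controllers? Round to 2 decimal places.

4.73

Total contribution margin = 70,840 × £116.72 = £8,268,444.80.
Subtracting fixed costs: EBIT = £8,268,444.80 − £6,522,200 = £1,746,244.80.
So DOL = total CM / EBIT = £8,268,444.80 / £1,746,244.80 = 4.7350.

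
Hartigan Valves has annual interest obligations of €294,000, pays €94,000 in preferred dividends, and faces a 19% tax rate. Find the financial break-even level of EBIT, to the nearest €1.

Preferred dividends are paid after tax, so their pre-tax equivalent is €94,000 ÷ (1 − 0.19) = €116,049.38.
Financial break-even EBIT = interest + D_p ÷ (1 − t) = €294,000 + €116,049.38 = €410,049.38.

€410,049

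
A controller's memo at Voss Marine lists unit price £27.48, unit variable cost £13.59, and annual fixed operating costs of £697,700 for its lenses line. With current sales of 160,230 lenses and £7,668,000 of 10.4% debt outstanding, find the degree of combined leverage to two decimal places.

Total contribution margin = 160,230 × £13.89 = £2,225,594.70.
EBIT = £2,225,594.70 − £697,700 = £1,527,894.70. Interest = £797,472.00.
DOL = £2,225,594.70 ÷ £1,527,894.70 = 1.4566; DFL = £1,527,894.70 ÷ £730,422.70 = 2.0918.
Combined leverage = 1.4566 × 2.0918 = 3.0469.

3.05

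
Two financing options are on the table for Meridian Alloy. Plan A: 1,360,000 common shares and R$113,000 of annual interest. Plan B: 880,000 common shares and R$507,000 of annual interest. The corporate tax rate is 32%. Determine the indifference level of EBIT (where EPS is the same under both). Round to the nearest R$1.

R$1,229,333

At indifference, (EBIT − 113,000)(1 − t)/1,360,000 = (EBIT − 507,000)(1 − t)/880,000.
Cancelling (1 − t) and cross-multiplying: 880,000·(EBIT − 113,000) = 1,360,000·(EBIT − 507,000).
Solving, EBIT = (507,000·1,360,000 − 113,000·880,000) / (1,360,000 − 880,000) = 590,080,000,000 / 480,000 = 1,229,333.33.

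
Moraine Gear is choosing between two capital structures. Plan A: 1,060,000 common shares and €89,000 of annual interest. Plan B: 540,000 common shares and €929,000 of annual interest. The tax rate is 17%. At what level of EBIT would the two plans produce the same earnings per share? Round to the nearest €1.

€1,801,308

Set EPS_A = EPS_B: (EBIT − €89,000)(1 − 0.17) ÷ 1,060,000 = (EBIT − €929,000)(1 − 0.17) ÷ 540,000.
The (1 − t) factor cancels: (EBIT − 89,000) × 540,000 = (EBIT − 929,000) × 1,060,000.
Solving, EBIT = (929,000·1,060,000 − 89,000·540,000) / (1,060,000 − 540,000) = 936,680,000,000 / 520,000 = 1,801,307.69.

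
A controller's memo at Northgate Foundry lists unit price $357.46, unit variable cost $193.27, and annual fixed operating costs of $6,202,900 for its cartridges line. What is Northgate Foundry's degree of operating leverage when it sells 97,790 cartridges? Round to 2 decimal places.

1.63

At 97,790 units, contribution = 97,790 × $164.19 = $16,056,140.10.
Operating income = contribution − fixed costs = $16,056,140.10 − $6,202,900 = $9,853,240.10.
DOL = contribution ÷ EBIT = $16,056,140.10 ÷ $9,853,240.10 = 1.6295.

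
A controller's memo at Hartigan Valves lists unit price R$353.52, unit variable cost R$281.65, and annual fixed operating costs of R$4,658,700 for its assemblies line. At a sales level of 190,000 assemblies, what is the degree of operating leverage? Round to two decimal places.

1.52

Total contribution margin = 190,000 × R$71.87 = R$13,655,300.00.
Subtracting fixed costs: EBIT = R$13,655,300.00 − R$4,658,700 = R$8,996,600.00.
Degree of operating leverage = R$13,655,300.00 / R$8,996,600.00 = 1.5178.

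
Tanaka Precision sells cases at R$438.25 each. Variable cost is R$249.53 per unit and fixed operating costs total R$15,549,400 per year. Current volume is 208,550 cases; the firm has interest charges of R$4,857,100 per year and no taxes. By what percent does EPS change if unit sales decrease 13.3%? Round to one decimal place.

At 208,550 units, contribution = 208,550 × R$188.72 = R$39,357,556.00.
Operating income = contribution − fixed costs = R$39,357,556.00 − R$15,549,400 = R$23,808,156.00.
After interest of R$4,857,100.00, pre-tax earnings = R$18,951,056.00.
Degree of combined leverage = contribution ÷ (EBIT − I) = R$39,357,556.00 ÷ R$18,951,056.00 = 2.0768.
%ΔEPS = DCL × %ΔSales = 2.0768 × -13.3% = -27.6%.

-27.6%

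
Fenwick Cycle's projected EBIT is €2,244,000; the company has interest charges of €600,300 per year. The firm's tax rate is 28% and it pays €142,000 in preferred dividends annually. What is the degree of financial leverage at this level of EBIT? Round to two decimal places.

Annual interest charges come to €600,300.00.
Preferred dividends grossed up pre-tax: €142,000 / (1 − 0.28) = €197,222.22.
DFL = EBIT ÷ [EBIT − I − D_p/(1−t)] = €2,244,000 ÷ [€2,244,000 − €600,300.00 − €197,222.22] = €2,244,000 ÷ €1,446,477.78 = 1.5514.

1.55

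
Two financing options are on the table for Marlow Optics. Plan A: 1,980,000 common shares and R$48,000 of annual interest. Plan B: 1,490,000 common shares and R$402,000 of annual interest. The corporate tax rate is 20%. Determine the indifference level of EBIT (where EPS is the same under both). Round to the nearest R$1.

At indifference, (EBIT − 48,000)(1 − t)/1,980,000 = (EBIT − 402,000)(1 − t)/1,490,000.
The (1 − t) factor cancels: (EBIT − 48,000) × 1,490,000 = (EBIT − 402,000) × 1,980,000.
Solving, EBIT = (402,000·1,980,000 − 48,000·1,490,000) / (1,980,000 − 1,490,000) = 724,440,000,000 / 490,000 = 1,478,448.98.

R$1,478,449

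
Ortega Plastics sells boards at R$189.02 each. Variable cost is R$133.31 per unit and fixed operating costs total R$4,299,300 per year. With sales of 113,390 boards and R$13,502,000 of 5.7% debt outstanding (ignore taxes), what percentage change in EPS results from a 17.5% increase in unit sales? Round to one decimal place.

Total contribution margin = 113,390 × R$55.71 = R$6,316,956.90.
EBIT = R$6,316,956.90 − R$4,299,300 = R$2,017,656.90.
Interest = R$769,614.00, so EBIT − I = R$1,248,042.90.
DCL = total CM / (EBIT − I) = R$6,316,956.90 / R$1,248,042.90 = 5.0615.
EPS therefore changes by 5.0615 × (+17.5%) = +88.6%.

+88.6%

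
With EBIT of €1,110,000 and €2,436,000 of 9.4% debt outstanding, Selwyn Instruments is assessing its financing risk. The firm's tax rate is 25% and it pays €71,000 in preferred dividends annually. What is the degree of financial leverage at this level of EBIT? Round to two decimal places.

Annual interest charges come to €228,984.00.
Pre-tax preferred-dividend burden = €71,000 ÷ (1 − 0.25) = €94,666.67.
DFL = EBIT ÷ [EBIT − I − D_p/(1−t)] = €1,110,000 ÷ [€1,110,000 − €228,984.00 − €94,666.67] = €1,110,000 ÷ €786,349.33 = 1.4116.

1.41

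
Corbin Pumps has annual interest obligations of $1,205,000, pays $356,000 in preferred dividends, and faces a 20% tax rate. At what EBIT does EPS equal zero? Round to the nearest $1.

Grossing the preferred dividend up to pre-tax terms: $356,000 / (1 − 0.20) = $445,000.00.
EPS = 0 when EBIT covers interest plus the pre-tax preferred burden: $1,205,000 + $445,000.00 = $1,650,000.00.

$1,650,000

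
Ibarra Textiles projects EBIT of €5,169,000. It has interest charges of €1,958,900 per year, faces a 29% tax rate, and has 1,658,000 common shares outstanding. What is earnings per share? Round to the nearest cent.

€1.37

Pre-tax income = €5,169,000 − €1,958,900.00 = €3,210,100.00.
Net income = €3,210,100.00 × (1 − 0.29) = €2,279,171.00.
Per share: €2,279,171.00 / 1,658,000 shares = €1.37.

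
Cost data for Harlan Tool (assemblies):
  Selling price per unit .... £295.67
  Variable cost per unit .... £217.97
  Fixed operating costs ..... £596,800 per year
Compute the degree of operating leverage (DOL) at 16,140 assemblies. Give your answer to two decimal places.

At 16,140 units, contribution = 16,140 × £77.70 = £1,254,078.00.
EBIT = £1,254,078.00 − £596,800 = £657,278.00.
So DOL = total CM / EBIT = £1,254,078.00 / £657,278.00 = 1.9080.

1.91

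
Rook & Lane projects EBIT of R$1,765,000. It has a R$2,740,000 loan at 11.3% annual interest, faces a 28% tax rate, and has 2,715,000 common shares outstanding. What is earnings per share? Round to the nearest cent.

R$0.39

Interest = R$309,620.00, so EBT = R$1,765,000 − R$309,620.00 = R$1,455,380.00.
Net income = R$1,455,380.00 × (1 − 0.28) = R$1,047,873.60.
Per share: R$1,047,873.60 / 2,715,000 shares = R$0.39.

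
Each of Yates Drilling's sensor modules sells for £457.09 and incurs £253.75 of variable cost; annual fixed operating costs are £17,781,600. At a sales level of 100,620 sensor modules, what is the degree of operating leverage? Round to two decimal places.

Contribution at this volume is 100,620 × £203.34 = £20,460,070.80.
Subtracting fixed costs: EBIT = £20,460,070.80 − £17,781,600 = £2,678,470.80.
So DOL = total CM / EBIT = £20,460,070.80 / £2,678,470.80 = 7.6387.

7.64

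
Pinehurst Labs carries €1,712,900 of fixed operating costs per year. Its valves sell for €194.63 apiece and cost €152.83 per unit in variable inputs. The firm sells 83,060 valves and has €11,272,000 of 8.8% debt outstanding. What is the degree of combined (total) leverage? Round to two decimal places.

Total contribution margin = 83,060 × €41.80 = €3,471,908.00.
Operating income = contribution − fixed costs = €3,471,908.00 − €1,712,900 = €1,759,008.00. Interest = €991,936.00.
DOL = €3,471,908.00 ÷ €1,759,008.00 = 1.9738; DFL = €1,759,008.00 ÷ €767,072.00 = 2.2931.
DCL = DOL × DFL = 1.9738 × 2.2931 = 4.5261.

4.53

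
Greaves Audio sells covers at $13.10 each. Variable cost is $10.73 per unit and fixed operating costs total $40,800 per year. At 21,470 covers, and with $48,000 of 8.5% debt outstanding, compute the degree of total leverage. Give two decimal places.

Contribution at this volume is 21,470 × $2.37 = $50,883.90.
EBIT = $50,883.90 − $40,800 = $10,083.90. Interest = $4,080.00, so EBIT − I = $6,003.90.
DCL = contribution ÷ (EBIT − I) = $50,883.90 ÷ $6,003.90 = 8.4751.

8.48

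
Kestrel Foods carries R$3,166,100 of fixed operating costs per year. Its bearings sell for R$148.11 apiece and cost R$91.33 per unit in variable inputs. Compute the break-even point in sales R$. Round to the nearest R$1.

R$8,258,737

CM per unit = R$148.11 − R$91.33 = R$56.78; CM ratio = R$56.78 / R$148.11 = 0.3834.
Break-even revenue = fixed costs × price ÷ CM = R$3,166,100 × R$148.11 ÷ R$56.78 = R$8,258,737.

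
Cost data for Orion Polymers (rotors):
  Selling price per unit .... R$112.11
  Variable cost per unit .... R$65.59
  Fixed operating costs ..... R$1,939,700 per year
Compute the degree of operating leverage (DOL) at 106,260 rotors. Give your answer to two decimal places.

1.65

At 106,260 units, contribution = 106,260 × R$46.52 = R$4,943,215.20.
Subtracting fixed costs: EBIT = R$4,943,215.20 − R$1,939,700 = R$3,003,515.20.
So DOL = total CM / EBIT = R$4,943,215.20 / R$3,003,515.20 = 1.6458.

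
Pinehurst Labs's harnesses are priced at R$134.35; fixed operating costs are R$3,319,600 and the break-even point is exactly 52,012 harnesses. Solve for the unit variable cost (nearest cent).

At break-even, FC = Q × (P − VC), so P − VC = R$3,319,600 ÷ 52,012 = R$63.8237.
Variable cost per unit = R$134.35 − R$63.8237 = R$70.53.

R$70.53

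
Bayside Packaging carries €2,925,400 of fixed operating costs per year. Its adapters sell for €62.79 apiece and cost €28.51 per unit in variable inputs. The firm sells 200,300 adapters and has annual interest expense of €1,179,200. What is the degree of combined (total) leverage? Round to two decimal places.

2.49

Total contribution margin = 200,300 × €34.28 = €6,866,284.00.
Operating income = contribution − fixed costs = €6,866,284.00 − €2,925,400 = €3,940,884.00. Interest = €1,179,200.00.
DOL = €6,866,284.00 ÷ €3,940,884.00 = 1.7423; DFL = €3,940,884.00 ÷ €2,761,684.00 = 1.4270.
Combined leverage = 1.7423 × 1.4270 = 2.4863.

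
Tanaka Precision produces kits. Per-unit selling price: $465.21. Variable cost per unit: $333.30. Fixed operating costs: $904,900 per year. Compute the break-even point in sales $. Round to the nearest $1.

$3,191,331

Contribution margin per unit = $465.21 − $333.30 = $131.91, a CM ratio of $131.91 ÷ $465.21 = 0.2835.
Break-even revenue = fixed costs × price ÷ CM = $904,900 × $465.21 ÷ $131.91 = $3,191,331.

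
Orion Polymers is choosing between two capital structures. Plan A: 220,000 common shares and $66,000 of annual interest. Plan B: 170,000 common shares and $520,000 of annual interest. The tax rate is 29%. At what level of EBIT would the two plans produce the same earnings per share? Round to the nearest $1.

$2,063,600

At indifference, (EBIT − 66,000)(1 − t)/220,000 = (EBIT − 520,000)(1 − t)/170,000.
The (1 − t) factor cancels: (EBIT − 66,000) × 170,000 = (EBIT − 520,000) × 220,000.
Solving, EBIT = (520,000·220,000 − 66,000·170,000) / (220,000 − 170,000) = 103,180,000,000 / 50,000 = 2,063,600.00.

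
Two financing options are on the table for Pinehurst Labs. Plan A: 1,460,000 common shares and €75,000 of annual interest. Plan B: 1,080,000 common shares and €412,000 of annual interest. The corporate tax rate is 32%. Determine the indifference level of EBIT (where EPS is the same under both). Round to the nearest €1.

€1,369,789

At indifference, (EBIT − 75,000)(1 − t)/1,460,000 = (EBIT − 412,000)(1 − t)/1,080,000.
The (1 − t) factor cancels: (EBIT − 75,000) × 1,080,000 = (EBIT − 412,000) × 1,460,000.
EBIT × (1,460,000 − 1,080,000) = 412,000 × 1,460,000 − 75,000 × 1,080,000 = 520,520,000,000, so EBIT = 520,520,000,000 ÷ 380,000 = 1,369,789.47.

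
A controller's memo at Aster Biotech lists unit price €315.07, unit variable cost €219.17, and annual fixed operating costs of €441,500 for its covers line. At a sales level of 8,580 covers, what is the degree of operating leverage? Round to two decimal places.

Contribution at this volume is 8,580 × €95.90 = €822,822.00.
Operating income = contribution − fixed costs = €822,822.00 − €441,500 = €381,322.00.
Degree of operating leverage = €822,822.00 / €381,322.00 = 2.1578.

2.16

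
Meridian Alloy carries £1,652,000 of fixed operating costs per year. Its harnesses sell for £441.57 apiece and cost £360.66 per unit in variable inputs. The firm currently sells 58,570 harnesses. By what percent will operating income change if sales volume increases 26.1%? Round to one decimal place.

At 58,570 units, contribution = 58,570 × £80.91 = £4,738,898.70.
Operating income = contribution − fixed costs = £4,738,898.70 − £1,652,000 = £3,086,898.70.
Degree of operating leverage = £4,738,898.70 / £3,086,898.70 = 1.5352.
Operating income changes by 1.5352 × +26.1% = +40.1%.

+40.1%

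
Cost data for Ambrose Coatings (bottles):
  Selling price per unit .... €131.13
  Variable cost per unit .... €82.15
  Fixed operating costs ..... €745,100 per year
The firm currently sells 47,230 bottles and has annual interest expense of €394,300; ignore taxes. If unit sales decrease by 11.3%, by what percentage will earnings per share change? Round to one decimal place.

At 47,230 units, contribution = 47,230 × €48.98 = €2,313,325.40.
Operating income = contribution − fixed costs = €2,313,325.40 − €745,100 = €1,568,225.40.
After interest of €394,300.00, pre-tax earnings = €1,173,925.40.
DCL = total CM / (EBIT − I) = €2,313,325.40 / €1,173,925.40 = 1.9706.
EPS therefore changes by 1.9706 × (-11.3%) = -22.3%.

-22.3%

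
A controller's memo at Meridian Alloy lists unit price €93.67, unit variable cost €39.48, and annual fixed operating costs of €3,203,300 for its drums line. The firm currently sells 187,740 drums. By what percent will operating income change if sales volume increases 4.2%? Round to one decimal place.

Total contribution margin = 187,740 × €54.19 = €10,173,630.60.
Subtracting fixed costs: EBIT = €10,173,630.60 − €3,203,300 = €6,970,330.60.
So DOL = total CM / EBIT = €10,173,630.60 / €6,970,330.60 = 1.4596.
%ΔEBIT = DOL × %ΔSales = 1.4596 × +4.2% = +6.1%.

+6.1%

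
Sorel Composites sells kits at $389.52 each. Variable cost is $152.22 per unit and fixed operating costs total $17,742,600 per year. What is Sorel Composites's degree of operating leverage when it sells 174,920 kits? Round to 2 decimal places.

1.75

Total contribution margin = 174,920 × $237.30 = $41,508,516.00.
Operating income = contribution − fixed costs = $41,508,516.00 − $17,742,600 = $23,765,916.00.
Degree of operating leverage = $41,508,516.00 / $23,765,916.00 = 1.7466.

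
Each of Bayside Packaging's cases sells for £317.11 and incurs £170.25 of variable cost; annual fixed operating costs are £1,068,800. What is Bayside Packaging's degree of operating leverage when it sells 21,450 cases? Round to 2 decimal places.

At 21,450 units, contribution = 21,450 × £146.86 = £3,150,147.00.
Operating income = contribution − fixed costs = £3,150,147.00 − £1,068,800 = £2,081,347.00.
DOL = contribution ÷ EBIT = £3,150,147.00 ÷ £2,081,347.00 = 1.5135.

1.51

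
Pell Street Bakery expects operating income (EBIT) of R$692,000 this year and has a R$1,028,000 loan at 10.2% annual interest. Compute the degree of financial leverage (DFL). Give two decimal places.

1.18

Annual interest charges come to R$104,856.00.
DFL = EBIT ÷ (EBIT − I) = R$692,000 ÷ (R$692,000 − R$104,856.00) = R$692,000 ÷ R$587,144.00 = 1.1786.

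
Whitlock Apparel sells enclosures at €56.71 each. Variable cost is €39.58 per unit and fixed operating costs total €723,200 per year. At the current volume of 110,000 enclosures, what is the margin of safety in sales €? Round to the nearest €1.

Each unit contributes €56.71 − €39.58 = €17.13. Break-even units = €723,200 ÷ €17.13 = 42,218.33; break-even revenue = 42,218.33 × €56.71 = €2,394,201.52.
Current sales = 110,000 × €56.71 = €6,238,100.00.
Margin of safety = €6,238,100.00 − €2,394,201.52 = €3,843,898.

€3,843,898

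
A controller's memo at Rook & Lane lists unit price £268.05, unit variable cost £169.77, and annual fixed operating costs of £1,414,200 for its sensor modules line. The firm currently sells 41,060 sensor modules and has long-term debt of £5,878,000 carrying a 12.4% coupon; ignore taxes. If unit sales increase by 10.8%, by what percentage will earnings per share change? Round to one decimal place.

At 41,060 units, contribution = 41,060 × £98.28 = £4,035,376.80.
EBIT = £4,035,376.80 − £1,414,200 = £2,621,176.80.
After interest of £728,872.00, pre-tax earnings = £1,892,304.80.
DCL = total CM / (EBIT − I) = £4,035,376.80 / £1,892,304.80 = 2.1325.
EPS therefore changes by 2.1325 × (+10.8%) = +23.0%.

+23.0%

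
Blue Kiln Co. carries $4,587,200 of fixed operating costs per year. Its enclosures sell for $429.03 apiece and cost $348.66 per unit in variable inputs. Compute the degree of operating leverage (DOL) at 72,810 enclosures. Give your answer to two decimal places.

Contribution at this volume is 72,810 × $80.37 = $5,851,739.70.
Subtracting fixed costs: EBIT = $5,851,739.70 − $4,587,200 = $1,264,539.70.
DOL = contribution ÷ EBIT = $5,851,739.70 ÷ $1,264,539.70 = 4.6276.

4.63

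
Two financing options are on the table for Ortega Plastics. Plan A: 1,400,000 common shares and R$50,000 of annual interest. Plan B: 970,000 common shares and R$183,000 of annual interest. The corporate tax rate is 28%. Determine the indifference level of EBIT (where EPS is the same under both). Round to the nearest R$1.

At indifference, (EBIT − 50,000)(1 − t)/1,400,000 = (EBIT − 183,000)(1 − t)/970,000.
Cancelling (1 − t) and cross-multiplying: 970,000·(EBIT − 50,000) = 1,400,000·(EBIT − 183,000).
EBIT × (1,400,000 − 970,000) = 183,000 × 1,400,000 − 50,000 × 970,000 = 207,700,000,000, so EBIT = 207,700,000,000 ÷ 430,000 = 483,023.26.

R$483,023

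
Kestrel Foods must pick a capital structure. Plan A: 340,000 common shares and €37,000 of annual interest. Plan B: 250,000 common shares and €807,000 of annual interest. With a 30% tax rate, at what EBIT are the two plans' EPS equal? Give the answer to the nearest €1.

€2,945,889

At indifference, (EBIT − 37,000)(1 − t)/340,000 = (EBIT − 807,000)(1 − t)/250,000.
Cancelling (1 − t) and cross-multiplying: 250,000·(EBIT − 37,000) = 340,000·(EBIT − 807,000).
EBIT × (340,000 − 250,000) = 807,000 × 340,000 − 37,000 × 250,000 = 265,130,000,000, so EBIT = 265,130,000,000 ÷ 90,000 = 2,945,888.89.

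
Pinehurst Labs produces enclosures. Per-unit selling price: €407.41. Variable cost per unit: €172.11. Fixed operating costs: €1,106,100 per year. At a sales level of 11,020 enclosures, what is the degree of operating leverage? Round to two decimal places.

1.74

At 11,020 units, contribution = 11,020 × €235.30 = €2,593,006.00.
Subtracting fixed costs: EBIT = €2,593,006.00 − €1,106,100 = €1,486,906.00.
DOL = contribution ÷ EBIT = €2,593,006.00 ÷ €1,486,906.00 = 1.7439.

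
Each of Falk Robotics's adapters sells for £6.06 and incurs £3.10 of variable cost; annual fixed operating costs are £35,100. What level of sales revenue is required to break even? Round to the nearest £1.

£71,860

Contribution margin per unit = £6.06 − £3.10 = £2.96, a CM ratio of £2.96 ÷ £6.06 = 0.4884.
Break-even revenue = fixed costs × price ÷ CM = £35,100 × £6.06 ÷ £2.96 = £71,860.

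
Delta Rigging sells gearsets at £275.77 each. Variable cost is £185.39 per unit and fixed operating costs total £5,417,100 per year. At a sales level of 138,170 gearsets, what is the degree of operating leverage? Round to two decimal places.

1.77

At 138,170 units, contribution = 138,170 × £90.38 = £12,487,804.60.
EBIT = £12,487,804.60 − £5,417,100 = £7,070,704.60.
So DOL = total CM / EBIT = £12,487,804.60 / £7,070,704.60 = 1.7661.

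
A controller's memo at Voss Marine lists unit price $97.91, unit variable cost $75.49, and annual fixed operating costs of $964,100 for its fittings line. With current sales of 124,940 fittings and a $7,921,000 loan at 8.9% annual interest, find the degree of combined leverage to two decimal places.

2.47

Total contribution margin = 124,940 × $22.42 = $2,801,154.80.
EBIT = $2,801,154.80 − $964,100 = $1,837,054.80. Interest = $704,969.00.
DOL = $2,801,154.80 ÷ $1,837,054.80 = 1.5248; DFL = $1,837,054.80 ÷ $1,132,085.80 = 1.6227.
DCL = DOL × DFL = 1.5248 × 1.6227 = 2.4743.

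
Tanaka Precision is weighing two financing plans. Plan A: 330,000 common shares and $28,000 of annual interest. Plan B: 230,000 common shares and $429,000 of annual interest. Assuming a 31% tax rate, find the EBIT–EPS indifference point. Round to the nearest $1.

Set EPS_A = EPS_B: (EBIT − $28,000)(1 − 0.31) ÷ 330,000 = (EBIT − $429,000)(1 − 0.31) ÷ 230,000.
Cancelling (1 − t) and cross-multiplying: 230,000·(EBIT − 28,000) = 330,000·(EBIT − 429,000).
EBIT × (330,000 − 230,000) = 429,000 × 330,000 − 28,000 × 230,000 = 135,130,000,000, so EBIT = 135,130,000,000 ÷ 100,000 = 1,351,300.00.

$1,351,300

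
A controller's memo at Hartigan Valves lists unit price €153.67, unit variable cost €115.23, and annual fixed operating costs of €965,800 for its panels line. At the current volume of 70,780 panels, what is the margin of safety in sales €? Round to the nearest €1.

Unit CM = price − variable cost = €153.67 − €115.23 = €38.44. Break-even units = €965,800 ÷ €38.44 = 25,124.87; break-even revenue = 25,124.87 × €153.67 = €3,860,938.76.
Current sales = 70,780 × €153.67 = €10,876,762.60.
Margin of safety = €10,876,762.60 − €3,860,938.76 = €7,015,824.

€7,015,824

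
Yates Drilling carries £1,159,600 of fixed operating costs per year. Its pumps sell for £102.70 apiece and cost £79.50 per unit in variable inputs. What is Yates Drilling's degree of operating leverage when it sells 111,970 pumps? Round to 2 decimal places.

1.81

Total contribution margin = 111,970 × £23.20 = £2,597,704.00.
Subtracting fixed costs: EBIT = £2,597,704.00 − £1,159,600 = £1,438,104.00.
DOL = contribution ÷ EBIT = £2,597,704.00 ÷ £1,438,104.00 = 1.8063.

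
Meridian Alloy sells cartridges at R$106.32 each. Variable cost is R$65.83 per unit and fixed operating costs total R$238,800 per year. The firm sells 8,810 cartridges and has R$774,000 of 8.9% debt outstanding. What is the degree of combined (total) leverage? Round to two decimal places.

7.28

Contribution at this volume is 8,810 × R$40.49 = R$356,716.90.
EBIT = R$356,716.90 − R$238,800 = R$117,916.90. Interest = R$68,886.00.
DOL = R$356,716.90 ÷ R$117,916.90 = 3.0252; DFL = R$117,916.90 ÷ R$49,030.90 = 2.4050.
DCL = DOL × DFL = 3.0252 × 2.4050 = 7.2756.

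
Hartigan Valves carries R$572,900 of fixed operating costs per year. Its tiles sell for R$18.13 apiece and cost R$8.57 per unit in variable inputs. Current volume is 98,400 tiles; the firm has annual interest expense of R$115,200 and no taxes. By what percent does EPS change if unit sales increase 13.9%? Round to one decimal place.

At 98,400 units, contribution = 98,400 × R$9.56 = R$940,704.00.
Subtracting fixed costs: EBIT = R$940,704.00 − R$572,900 = R$367,804.00.
Interest = R$115,200.00, so EBIT − I = R$252,604.00.
Degree of combined leverage = contribution ÷ (EBIT − I) = R$940,704.00 ÷ R$252,604.00 = 3.7240.
EPS therefore changes by 3.7240 × (+13.9%) = +51.8%.

+51.8%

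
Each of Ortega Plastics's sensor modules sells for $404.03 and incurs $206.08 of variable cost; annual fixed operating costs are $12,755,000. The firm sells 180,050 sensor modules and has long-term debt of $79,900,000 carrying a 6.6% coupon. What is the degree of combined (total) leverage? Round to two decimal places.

2.02

Contribution at this volume is 180,050 × $197.95 = $35,640,897.50.
EBIT = $35,640,897.50 − $12,755,000 = $22,885,897.50. Interest = $5,273,400.00, so EBIT − I = $17,612,497.50.
DCL = contribution ÷ (EBIT − I) = $35,640,897.50 ÷ $17,612,497.50 = 2.0236.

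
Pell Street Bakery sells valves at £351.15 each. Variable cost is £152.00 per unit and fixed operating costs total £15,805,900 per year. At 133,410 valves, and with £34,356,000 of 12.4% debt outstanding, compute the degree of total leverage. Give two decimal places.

4.09

Contribution at this volume is 133,410 × £199.15 = £26,568,601.50.
Operating income = contribution − fixed costs = £26,568,601.50 − £15,805,900 = £10,762,701.50. Interest = £4,260,144.00, so EBIT − I = £6,502,557.50.
Degree of total leverage = total CM / (EBIT − interest) = £26,568,601.50 / £6,502,557.50 = 4.0859.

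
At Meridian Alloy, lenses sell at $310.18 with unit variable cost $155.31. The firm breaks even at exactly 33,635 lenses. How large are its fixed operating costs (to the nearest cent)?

$5,209,052.45

Each unit contributes $310.18 − $155.31 = $154.87.
Fixed costs = break-even units × CM = 33,635 × $154.87 = $5,209,052.45.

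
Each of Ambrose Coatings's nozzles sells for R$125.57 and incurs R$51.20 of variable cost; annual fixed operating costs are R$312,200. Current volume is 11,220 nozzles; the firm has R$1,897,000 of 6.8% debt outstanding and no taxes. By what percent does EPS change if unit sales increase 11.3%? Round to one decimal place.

+24.0%

Contribution at this volume is 11,220 × R$74.37 = R$834,431.40.
Operating income = contribution − fixed costs = R$834,431.40 − R$312,200 = R$522,231.40.
After interest of R$128,996.00, pre-tax earnings = R$393,235.40.
DCL = total CM / (EBIT − I) = R$834,431.40 / R$393,235.40 = 2.1220.
EPS therefore changes by 2.1220 × (+11.3%) = +24.0%.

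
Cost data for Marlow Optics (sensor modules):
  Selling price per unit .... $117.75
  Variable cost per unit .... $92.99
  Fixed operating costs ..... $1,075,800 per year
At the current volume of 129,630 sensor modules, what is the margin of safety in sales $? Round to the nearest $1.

$10,147,800

Unit CM = price − variable cost = $117.75 − $92.99 = $24.76. Break-even units = $1,075,800 ÷ $24.76 = 43,449.11; break-even revenue = 43,449.11 × $117.75 = $5,116,132.88.
Current sales = 129,630 × $117.75 = $15,263,932.50.
Margin of safety = $15,263,932.50 − $5,116,132.88 = $10,147,800.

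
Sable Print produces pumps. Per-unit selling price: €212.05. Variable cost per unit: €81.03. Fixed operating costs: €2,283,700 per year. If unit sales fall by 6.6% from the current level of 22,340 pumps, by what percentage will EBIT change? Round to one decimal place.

-30.0%

Contribution at this volume is 22,340 × €131.02 = €2,926,986.80.
Subtracting fixed costs: EBIT = €2,926,986.80 − €2,283,700 = €643,286.80.
Degree of operating leverage = €2,926,986.80 / €643,286.80 = 4.5500.
So EBIT moves 4.5500 × (-6.6%) = -30.0%.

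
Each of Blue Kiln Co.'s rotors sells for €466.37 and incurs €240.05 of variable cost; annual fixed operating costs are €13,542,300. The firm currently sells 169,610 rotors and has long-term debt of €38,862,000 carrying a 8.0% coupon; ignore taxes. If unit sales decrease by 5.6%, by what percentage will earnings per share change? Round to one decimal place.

Total contribution margin = 169,610 × €226.32 = €38,386,135.20.
Subtracting fixed costs: EBIT = €38,386,135.20 − €13,542,300 = €24,843,835.20.
Interest = €3,108,960.00, so EBIT − I = €21,734,875.20.
Degree of combined leverage = contribution ÷ (EBIT − I) = €38,386,135.20 ÷ €21,734,875.20 = 1.7661.
EPS therefore changes by 1.7661 × (-5.6%) = -9.9%.

-9.9%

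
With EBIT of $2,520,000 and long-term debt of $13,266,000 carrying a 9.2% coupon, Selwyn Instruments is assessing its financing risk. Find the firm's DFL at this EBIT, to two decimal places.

Interest = $1,220,472.00.
DFL = EBIT ÷ (EBIT − I) = $2,520,000 ÷ ($2,520,000 − $1,220,472.00) = $2,520,000 ÷ $1,299,528.00 = 1.9392.

1.94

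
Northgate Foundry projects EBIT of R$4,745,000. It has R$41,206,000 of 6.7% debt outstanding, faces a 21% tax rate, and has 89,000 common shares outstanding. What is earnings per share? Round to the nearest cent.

Interest = R$2,760,802.00, so EBT = R$4,745,000 − R$2,760,802.00 = R$1,984,198.00.
After tax at 21%: net income = R$1,984,198.00 × 0.79 = R$1,567,516.42.
Per share: R$1,567,516.42 / 89,000 shares = R$17.61.

R$17.61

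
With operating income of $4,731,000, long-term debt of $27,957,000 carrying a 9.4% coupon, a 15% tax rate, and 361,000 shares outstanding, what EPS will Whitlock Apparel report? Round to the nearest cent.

Pre-tax income = $4,731,000 − $2,627,958.00 = $2,103,042.00.
Net income = $2,103,042.00 × (1 − 0.15) = $1,787,585.70.
Per share: $1,787,585.70 / 361,000 shares = $4.95.

$4.95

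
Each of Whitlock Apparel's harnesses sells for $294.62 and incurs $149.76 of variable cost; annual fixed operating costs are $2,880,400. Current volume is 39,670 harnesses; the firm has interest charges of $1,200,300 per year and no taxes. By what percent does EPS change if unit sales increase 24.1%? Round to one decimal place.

Total contribution margin = 39,670 × $144.86 = $5,746,596.20.
EBIT = $5,746,596.20 − $2,880,400 = $2,866,196.20.
After interest of $1,200,300.00, pre-tax earnings = $1,665,896.20.
DCL = total CM / (EBIT − I) = $5,746,596.20 / $1,665,896.20 = 3.4496.
EPS therefore changes by 3.4496 × (+24.1%) = +83.1%.

+83.1%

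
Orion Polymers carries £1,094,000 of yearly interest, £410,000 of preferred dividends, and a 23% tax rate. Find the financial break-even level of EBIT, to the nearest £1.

Preferred dividends are paid after tax, so their pre-tax equivalent is £410,000 ÷ (1 − 0.23) = £532,467.53.
Financial break-even EBIT = interest + D_p ÷ (1 − t) = £1,094,000 + £532,467.53 = £1,626,467.53.

£1,626,468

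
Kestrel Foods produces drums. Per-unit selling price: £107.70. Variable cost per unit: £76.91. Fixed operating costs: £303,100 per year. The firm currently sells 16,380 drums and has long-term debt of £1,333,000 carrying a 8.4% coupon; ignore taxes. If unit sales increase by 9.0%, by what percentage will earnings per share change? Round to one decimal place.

Contribution at this volume is 16,380 × £30.79 = £504,340.20.
EBIT = £504,340.20 − £303,100 = £201,240.20.
After interest of £111,972.00, pre-tax earnings = £89,268.20.
Degree of combined leverage = contribution ÷ (EBIT − I) = £504,340.20 ÷ £89,268.20 = 5.6497.
%ΔEPS = DCL × %ΔSales = 5.6497 × +9.0% = +50.8%.

+50.8%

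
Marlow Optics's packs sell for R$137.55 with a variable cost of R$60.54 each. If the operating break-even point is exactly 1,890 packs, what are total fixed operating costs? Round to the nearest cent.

R$145,548.90

Each unit contributes R$137.55 − R$60.54 = R$77.01.
Fixed costs = break-even units × CM = 1,890 × R$77.01 = R$145,548.90.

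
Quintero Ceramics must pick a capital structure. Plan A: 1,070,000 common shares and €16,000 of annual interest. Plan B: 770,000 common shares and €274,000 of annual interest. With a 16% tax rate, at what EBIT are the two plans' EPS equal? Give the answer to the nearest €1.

Set EPS_A = EPS_B: (EBIT − €16,000)(1 − 0.16) ÷ 1,070,000 = (EBIT − €274,000)(1 − 0.16) ÷ 770,000.
The (1 − t) factor cancels: (EBIT − 16,000) × 770,000 = (EBIT − 274,000) × 1,070,000.
Solving, EBIT = (274,000·1,070,000 − 16,000·770,000) / (1,070,000 − 770,000) = 280,860,000,000 / 300,000 = 936,200.00.

€936,200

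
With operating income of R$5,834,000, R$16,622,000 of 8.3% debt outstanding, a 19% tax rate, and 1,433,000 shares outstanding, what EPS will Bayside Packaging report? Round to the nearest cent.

R$2.52

Interest = R$1,379,626.00, so EBT = R$5,834,000 − R$1,379,626.00 = R$4,454,374.00.
Net income = R$4,454,374.00 × (1 − 0.19) = R$3,608,042.94.
Per share: R$3,608,042.94 / 1,433,000 shares = R$2.52.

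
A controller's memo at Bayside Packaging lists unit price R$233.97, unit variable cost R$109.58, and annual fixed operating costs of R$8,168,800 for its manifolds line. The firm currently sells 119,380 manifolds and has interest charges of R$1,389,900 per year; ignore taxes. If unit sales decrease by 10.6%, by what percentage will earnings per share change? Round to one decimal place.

-29.7%

At 119,380 units, contribution = 119,380 × R$124.39 = R$14,849,678.20.
Subtracting fixed costs: EBIT = R$14,849,678.20 − R$8,168,800 = R$6,680,878.20.
After interest of R$1,389,900.00, pre-tax earnings = R$5,290,978.20.
DCL = total CM / (EBIT − I) = R$14,849,678.20 / R$5,290,978.20 = 2.8066.
%ΔEPS = DCL × %ΔSales = 2.8066 × -10.6% = -29.7%.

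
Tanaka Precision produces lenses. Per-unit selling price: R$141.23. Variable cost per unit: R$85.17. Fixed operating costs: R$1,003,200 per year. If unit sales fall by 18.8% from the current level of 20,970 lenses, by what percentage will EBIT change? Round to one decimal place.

Contribution at this volume is 20,970 × R$56.06 = R$1,175,578.20.
Subtracting fixed costs: EBIT = R$1,175,578.20 − R$1,003,200 = R$172,378.20.
So DOL = total CM / EBIT = R$1,175,578.20 / R$172,378.20 = 6.8198.
So EBIT moves 6.8198 × (-18.8%) = -128.2%.

-128.2%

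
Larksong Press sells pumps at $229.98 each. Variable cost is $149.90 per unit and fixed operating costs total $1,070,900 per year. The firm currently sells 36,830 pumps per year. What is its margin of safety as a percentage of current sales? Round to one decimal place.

63.7%

Contribution margin per unit = $229.98 − $149.90 = $80.08. Break-even units = $1,070,900 ÷ $80.08 = 13,372.88; break-even revenue = 13,372.88 × $229.98 = $3,075,494.28.
Actual sales revenue = 36,830 × $229.98 = $8,470,163.40.
Margin of safety = ($8,470,163.40 − $3,075,494.28) ÷ $8,470,163.40 = 63.7%.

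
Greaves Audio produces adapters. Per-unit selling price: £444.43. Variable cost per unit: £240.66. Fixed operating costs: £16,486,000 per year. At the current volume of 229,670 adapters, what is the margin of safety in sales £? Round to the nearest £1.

£66,115,655

Unit CM = price − variable cost = £444.43 − £240.66 = £203.77. Break-even units = £16,486,000 ÷ £203.77 = 80,904.94; break-even revenue = 80,904.94 × £444.43 = £35,956,583.30.
Actual sales revenue = 229,670 × £444.43 = £102,072,238.10.
Margin of safety = £102,072,238.10 − £35,956,583.30 = £66,115,655.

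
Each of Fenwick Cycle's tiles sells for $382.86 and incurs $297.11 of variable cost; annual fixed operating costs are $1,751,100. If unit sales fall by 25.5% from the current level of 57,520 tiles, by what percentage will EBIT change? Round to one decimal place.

-39.5%

At 57,520 units, contribution = 57,520 × $85.75 = $4,932,340.00.
Subtracting fixed costs: EBIT = $4,932,340.00 − $1,751,100 = $3,181,240.00.
So DOL = total CM / EBIT = $4,932,340.00 / $3,181,240.00 = 1.5504.
%ΔEBIT = DOL × %ΔSales = 1.5504 × -25.5% = -39.5%.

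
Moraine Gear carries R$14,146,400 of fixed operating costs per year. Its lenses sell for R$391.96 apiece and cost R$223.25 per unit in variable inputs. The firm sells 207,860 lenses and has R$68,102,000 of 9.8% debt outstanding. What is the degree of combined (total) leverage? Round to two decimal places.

2.46

At 207,860 units, contribution = 207,860 × R$168.71 = R$35,068,060.60.
Operating income = contribution − fixed costs = R$35,068,060.60 − R$14,146,400 = R$20,921,660.60. Interest = R$6,673,996.00, so EBIT − I = R$14,247,664.60.
Degree of total leverage = total CM / (EBIT − interest) = R$35,068,060.60 / R$14,247,664.60 = 2.4613.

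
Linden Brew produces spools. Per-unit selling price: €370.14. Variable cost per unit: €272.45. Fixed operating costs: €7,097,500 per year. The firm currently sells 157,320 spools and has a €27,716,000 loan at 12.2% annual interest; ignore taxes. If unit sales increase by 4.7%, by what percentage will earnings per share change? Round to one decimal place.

Total contribution margin = 157,320 × €97.69 = €15,368,590.80.
EBIT = €15,368,590.80 − €7,097,500 = €8,271,090.80.
After interest of €3,381,352.00, pre-tax earnings = €4,889,738.80.
Degree of combined leverage = contribution ÷ (EBIT − I) = €15,368,590.80 ÷ €4,889,738.80 = 3.1430.
EPS therefore changes by 3.1430 × (+4.7%) = +14.8%.

+14.8%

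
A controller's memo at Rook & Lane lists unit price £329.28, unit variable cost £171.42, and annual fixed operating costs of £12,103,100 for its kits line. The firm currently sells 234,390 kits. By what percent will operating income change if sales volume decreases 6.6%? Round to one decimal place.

-9.8%

Contribution at this volume is 234,390 × £157.86 = £37,000,805.40.
Subtracting fixed costs: EBIT = £37,000,805.40 − £12,103,100 = £24,897,705.40.
DOL = contribution ÷ EBIT = £37,000,805.40 ÷ £24,897,705.40 = 1.4861.
Operating income changes by 1.4861 × -6.6% = -9.8%.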